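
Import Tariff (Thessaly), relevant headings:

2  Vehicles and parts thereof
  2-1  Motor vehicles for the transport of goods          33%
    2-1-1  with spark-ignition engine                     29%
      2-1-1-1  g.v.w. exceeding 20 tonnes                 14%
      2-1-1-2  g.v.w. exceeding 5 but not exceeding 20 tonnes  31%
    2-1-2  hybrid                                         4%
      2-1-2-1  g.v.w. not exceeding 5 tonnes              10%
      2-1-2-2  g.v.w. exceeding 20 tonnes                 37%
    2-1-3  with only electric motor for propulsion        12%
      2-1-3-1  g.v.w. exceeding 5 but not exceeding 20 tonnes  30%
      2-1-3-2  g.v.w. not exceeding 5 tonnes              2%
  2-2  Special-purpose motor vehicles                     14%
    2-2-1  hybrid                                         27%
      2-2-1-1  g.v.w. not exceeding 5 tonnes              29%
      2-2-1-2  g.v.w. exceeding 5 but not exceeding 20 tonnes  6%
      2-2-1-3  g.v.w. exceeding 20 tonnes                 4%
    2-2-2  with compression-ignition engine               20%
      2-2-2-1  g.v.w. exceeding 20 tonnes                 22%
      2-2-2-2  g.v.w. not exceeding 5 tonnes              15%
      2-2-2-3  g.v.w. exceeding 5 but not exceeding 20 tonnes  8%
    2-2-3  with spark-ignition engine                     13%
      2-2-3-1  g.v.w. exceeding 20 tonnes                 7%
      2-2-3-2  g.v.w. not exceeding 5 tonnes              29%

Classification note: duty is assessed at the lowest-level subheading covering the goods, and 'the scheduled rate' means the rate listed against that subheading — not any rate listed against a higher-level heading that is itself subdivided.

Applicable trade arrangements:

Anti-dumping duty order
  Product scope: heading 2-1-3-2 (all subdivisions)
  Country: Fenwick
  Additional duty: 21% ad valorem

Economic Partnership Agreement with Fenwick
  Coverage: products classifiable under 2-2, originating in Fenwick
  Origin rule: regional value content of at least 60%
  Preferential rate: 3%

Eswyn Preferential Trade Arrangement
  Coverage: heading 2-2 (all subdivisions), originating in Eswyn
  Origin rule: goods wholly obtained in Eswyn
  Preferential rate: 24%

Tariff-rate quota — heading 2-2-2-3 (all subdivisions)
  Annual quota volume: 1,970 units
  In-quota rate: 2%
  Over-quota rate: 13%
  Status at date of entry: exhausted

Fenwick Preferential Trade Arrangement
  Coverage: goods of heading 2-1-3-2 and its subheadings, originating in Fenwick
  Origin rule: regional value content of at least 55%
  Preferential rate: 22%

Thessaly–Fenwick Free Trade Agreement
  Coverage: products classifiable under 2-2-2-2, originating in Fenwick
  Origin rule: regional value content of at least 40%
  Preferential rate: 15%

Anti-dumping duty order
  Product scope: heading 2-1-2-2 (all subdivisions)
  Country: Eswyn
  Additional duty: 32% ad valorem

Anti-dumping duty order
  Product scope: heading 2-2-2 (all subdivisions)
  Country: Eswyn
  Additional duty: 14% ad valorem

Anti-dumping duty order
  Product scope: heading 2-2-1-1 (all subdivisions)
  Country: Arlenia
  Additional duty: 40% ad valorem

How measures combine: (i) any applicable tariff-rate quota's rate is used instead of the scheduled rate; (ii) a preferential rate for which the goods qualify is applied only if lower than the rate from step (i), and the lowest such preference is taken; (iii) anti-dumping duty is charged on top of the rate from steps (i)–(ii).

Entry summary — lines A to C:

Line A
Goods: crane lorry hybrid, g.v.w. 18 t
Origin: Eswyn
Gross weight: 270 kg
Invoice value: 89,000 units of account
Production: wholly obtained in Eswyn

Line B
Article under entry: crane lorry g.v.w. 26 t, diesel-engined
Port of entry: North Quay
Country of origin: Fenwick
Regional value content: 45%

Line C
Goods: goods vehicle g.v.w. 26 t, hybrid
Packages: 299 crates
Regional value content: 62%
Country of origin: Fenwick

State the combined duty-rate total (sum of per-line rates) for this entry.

Line A: crane lorry → 2-2; hybrid → 2-2-1; g.v.w. 18 t → 2-2-1-2. Scheduled 6%. Eswyn agreement on 2-2: wholly obtained → 24% available; preference 24% not lower than 6% → no reduction. → 6%.
Line B: crane lorry → 2-2; diesel-engined → 2-2-2; g.v.w. 26 t → 2-2-2-1. Scheduled 22%. Fenwick agreement on 2-2: RVC < 60%; Fenwick agreement on 2-1-3-2: 2-2-2-1 not covered; Fenwick agreement on 2-2-2-2: 2-2-2-1 not covered. → 22%.
Line C: goods vehicle → 2-1; hybrid → 2-1-2; g.v.w. 26 t → 2-1-2-2. Scheduled 37%. Fenwick agreement on 2-2: 2-1-2-2 not covered; Fenwick agreement on 2-1-3-2: 2-1-2-2 not covered; Fenwick agreement on 2-2-2-2: 2-1-2-2 not covered. → 37%.
Sum: 6% + 22% + 37% = 65%.

65%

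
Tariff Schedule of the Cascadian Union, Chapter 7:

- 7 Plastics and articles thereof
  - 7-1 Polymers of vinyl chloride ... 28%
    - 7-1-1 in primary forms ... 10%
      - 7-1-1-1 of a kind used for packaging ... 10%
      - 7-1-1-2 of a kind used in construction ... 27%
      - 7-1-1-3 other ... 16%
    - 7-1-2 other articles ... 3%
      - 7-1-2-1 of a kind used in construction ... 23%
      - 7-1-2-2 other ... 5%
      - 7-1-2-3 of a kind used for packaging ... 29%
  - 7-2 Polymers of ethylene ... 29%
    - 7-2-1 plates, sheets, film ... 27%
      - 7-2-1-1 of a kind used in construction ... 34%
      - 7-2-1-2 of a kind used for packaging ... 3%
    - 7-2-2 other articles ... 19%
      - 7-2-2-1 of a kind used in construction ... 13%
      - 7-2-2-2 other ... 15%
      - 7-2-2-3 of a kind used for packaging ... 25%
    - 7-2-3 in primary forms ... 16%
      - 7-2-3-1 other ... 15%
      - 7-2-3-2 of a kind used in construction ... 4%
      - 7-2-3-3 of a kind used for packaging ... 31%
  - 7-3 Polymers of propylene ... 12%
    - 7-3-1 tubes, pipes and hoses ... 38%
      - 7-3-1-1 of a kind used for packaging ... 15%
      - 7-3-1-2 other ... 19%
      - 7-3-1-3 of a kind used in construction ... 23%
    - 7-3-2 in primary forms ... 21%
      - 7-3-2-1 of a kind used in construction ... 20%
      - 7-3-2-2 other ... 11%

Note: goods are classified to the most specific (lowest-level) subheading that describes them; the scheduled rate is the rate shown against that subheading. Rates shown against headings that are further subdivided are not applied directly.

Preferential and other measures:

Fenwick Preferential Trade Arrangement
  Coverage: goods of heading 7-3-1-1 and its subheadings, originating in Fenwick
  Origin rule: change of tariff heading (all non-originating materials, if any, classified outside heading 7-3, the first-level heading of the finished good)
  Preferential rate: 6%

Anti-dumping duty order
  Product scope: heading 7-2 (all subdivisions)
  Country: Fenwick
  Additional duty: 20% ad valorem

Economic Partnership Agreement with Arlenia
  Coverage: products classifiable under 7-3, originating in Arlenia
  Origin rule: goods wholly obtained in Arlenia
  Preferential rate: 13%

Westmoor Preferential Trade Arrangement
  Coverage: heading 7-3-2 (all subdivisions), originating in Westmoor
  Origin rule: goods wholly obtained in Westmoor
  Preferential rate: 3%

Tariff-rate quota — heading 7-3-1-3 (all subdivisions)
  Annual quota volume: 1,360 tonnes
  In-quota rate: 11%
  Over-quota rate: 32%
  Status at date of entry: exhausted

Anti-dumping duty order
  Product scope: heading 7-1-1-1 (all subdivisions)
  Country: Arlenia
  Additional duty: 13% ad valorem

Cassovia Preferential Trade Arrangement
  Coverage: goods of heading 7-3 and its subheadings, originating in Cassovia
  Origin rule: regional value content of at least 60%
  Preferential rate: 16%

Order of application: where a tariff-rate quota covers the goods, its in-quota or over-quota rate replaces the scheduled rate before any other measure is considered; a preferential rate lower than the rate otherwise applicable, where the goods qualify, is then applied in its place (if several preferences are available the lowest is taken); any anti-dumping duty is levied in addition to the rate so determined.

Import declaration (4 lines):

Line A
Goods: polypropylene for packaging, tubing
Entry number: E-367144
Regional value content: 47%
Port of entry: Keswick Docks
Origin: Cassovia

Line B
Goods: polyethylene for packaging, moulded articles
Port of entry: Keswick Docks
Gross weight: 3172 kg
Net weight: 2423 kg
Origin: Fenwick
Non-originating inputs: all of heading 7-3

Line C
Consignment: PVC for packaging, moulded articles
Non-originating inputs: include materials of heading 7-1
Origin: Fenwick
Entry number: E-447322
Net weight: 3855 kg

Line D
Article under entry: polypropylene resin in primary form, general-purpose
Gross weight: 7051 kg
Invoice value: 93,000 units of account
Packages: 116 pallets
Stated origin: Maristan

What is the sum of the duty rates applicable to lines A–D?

Line A: polypropylene → 7-3; tubing → 7-3-1; for packaging → 7-3-1-1. Scheduled 15%. Cassovia agreement on 7-3: RVC < 60%. → 15%.
Line B: polyethylene → 7-2; moulded articles → 7-2-2; for packaging → 7-2-2-3. Scheduled 25%. Fenwick agreement on 7-3-1-1: 7-2-2-3 not covered; anti-dumping (Fenwick, 7-2): +20%; total 25% + 20% = 45%. → 45%.
Line C: PVC → 7-1; moulded articles → 7-1-2; for packaging → 7-1-2-3. Scheduled 29%. Fenwick agreement on 7-3-1-1: 7-1-2-3 not covered. → 29%.
Line D: polypropylene → 7-3; resin in primary form → 7-3-2; general-purpose → 7-3-2-2. Scheduled 11%. No special measure applies. → 11%.
Sum: 15% + 45% + 29% + 11% = 100%.

100%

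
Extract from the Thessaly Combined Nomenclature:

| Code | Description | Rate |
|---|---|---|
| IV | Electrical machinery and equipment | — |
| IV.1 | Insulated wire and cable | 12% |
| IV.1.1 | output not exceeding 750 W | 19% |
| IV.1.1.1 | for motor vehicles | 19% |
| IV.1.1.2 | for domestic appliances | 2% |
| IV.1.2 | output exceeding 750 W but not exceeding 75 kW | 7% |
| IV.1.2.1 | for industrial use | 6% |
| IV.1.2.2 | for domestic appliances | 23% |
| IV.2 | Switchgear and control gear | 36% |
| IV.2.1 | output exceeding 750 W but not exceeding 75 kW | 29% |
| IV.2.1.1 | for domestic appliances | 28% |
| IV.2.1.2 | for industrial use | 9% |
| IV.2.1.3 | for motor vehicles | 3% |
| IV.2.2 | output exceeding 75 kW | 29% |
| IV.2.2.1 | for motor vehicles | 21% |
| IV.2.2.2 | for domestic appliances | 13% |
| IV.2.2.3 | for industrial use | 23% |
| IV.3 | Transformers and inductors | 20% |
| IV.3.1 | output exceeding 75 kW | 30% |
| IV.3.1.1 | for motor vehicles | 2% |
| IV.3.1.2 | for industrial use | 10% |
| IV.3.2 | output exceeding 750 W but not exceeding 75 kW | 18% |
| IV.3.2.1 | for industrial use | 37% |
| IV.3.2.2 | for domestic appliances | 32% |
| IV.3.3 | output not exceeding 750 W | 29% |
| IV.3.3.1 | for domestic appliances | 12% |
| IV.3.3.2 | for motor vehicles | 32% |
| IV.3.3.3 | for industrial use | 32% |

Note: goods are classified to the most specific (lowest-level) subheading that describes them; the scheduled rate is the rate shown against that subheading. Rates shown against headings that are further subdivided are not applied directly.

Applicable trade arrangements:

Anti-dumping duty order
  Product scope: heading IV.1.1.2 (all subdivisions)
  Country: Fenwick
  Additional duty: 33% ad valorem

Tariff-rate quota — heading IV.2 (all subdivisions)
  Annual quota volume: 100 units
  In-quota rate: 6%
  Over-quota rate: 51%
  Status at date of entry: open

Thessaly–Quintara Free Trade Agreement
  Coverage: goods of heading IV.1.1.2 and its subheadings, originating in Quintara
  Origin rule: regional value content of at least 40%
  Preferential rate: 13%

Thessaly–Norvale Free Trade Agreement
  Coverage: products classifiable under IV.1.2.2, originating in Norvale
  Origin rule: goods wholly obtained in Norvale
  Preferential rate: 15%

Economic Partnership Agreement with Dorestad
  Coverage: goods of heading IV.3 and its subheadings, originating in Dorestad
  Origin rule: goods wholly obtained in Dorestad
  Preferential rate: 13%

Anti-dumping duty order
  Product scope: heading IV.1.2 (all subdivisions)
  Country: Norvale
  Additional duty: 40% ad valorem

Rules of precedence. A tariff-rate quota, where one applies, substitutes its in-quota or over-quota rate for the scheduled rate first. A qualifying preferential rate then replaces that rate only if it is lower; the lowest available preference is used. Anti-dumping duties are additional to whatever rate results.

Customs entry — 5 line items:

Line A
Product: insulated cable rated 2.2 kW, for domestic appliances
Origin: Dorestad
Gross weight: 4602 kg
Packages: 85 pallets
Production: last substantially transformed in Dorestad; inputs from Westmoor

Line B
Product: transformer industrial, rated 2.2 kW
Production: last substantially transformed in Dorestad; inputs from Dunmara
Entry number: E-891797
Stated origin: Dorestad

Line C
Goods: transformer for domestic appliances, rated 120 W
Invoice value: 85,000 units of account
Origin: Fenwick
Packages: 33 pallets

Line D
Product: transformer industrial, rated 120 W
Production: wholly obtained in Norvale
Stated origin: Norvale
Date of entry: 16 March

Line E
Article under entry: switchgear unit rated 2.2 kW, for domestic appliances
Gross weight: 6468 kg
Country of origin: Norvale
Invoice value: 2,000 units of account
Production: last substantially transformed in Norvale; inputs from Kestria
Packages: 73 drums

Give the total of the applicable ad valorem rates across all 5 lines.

Line A: insulated cable → IV.1; rated 2.2 kW → IV.1.2; for domestic appliances → IV.1.2.2. Scheduled 23%. Dorestad agreement on IV.3: IV.1.2.2 not covered. → 23%.
Line B: transformer → IV.3; rated 2.2 kW → IV.3.2; industrial → IV.3.2.1. Scheduled 37%. Dorestad agreement on IV.3: not wholly obtained. → 37%.
Line C: transformer → IV.3; rated 120 W → IV.3.3; for domestic appliances → IV.3.3.1. Scheduled 12%. No special measure applies. → 12%.
Line D: transformer → IV.3; rated 120 W → IV.3.3; industrial → IV.3.3.3. Scheduled 32%. Norvale agreement on IV.1.2.2: IV.3.3.3 not covered. → 32%.
Line E: switchgear unit → IV.2; rated 2.2 kW → IV.2.1; for domestic appliances → IV.2.1.1. Scheduled 28%. quota on IV.2 open → in-quota 6%; Norvale agreement on IV.1.2.2: IV.2.1.1 not covered. → 6%.
Sum: 23% + 37% + 12% + 32% + 6% = 110%.

110%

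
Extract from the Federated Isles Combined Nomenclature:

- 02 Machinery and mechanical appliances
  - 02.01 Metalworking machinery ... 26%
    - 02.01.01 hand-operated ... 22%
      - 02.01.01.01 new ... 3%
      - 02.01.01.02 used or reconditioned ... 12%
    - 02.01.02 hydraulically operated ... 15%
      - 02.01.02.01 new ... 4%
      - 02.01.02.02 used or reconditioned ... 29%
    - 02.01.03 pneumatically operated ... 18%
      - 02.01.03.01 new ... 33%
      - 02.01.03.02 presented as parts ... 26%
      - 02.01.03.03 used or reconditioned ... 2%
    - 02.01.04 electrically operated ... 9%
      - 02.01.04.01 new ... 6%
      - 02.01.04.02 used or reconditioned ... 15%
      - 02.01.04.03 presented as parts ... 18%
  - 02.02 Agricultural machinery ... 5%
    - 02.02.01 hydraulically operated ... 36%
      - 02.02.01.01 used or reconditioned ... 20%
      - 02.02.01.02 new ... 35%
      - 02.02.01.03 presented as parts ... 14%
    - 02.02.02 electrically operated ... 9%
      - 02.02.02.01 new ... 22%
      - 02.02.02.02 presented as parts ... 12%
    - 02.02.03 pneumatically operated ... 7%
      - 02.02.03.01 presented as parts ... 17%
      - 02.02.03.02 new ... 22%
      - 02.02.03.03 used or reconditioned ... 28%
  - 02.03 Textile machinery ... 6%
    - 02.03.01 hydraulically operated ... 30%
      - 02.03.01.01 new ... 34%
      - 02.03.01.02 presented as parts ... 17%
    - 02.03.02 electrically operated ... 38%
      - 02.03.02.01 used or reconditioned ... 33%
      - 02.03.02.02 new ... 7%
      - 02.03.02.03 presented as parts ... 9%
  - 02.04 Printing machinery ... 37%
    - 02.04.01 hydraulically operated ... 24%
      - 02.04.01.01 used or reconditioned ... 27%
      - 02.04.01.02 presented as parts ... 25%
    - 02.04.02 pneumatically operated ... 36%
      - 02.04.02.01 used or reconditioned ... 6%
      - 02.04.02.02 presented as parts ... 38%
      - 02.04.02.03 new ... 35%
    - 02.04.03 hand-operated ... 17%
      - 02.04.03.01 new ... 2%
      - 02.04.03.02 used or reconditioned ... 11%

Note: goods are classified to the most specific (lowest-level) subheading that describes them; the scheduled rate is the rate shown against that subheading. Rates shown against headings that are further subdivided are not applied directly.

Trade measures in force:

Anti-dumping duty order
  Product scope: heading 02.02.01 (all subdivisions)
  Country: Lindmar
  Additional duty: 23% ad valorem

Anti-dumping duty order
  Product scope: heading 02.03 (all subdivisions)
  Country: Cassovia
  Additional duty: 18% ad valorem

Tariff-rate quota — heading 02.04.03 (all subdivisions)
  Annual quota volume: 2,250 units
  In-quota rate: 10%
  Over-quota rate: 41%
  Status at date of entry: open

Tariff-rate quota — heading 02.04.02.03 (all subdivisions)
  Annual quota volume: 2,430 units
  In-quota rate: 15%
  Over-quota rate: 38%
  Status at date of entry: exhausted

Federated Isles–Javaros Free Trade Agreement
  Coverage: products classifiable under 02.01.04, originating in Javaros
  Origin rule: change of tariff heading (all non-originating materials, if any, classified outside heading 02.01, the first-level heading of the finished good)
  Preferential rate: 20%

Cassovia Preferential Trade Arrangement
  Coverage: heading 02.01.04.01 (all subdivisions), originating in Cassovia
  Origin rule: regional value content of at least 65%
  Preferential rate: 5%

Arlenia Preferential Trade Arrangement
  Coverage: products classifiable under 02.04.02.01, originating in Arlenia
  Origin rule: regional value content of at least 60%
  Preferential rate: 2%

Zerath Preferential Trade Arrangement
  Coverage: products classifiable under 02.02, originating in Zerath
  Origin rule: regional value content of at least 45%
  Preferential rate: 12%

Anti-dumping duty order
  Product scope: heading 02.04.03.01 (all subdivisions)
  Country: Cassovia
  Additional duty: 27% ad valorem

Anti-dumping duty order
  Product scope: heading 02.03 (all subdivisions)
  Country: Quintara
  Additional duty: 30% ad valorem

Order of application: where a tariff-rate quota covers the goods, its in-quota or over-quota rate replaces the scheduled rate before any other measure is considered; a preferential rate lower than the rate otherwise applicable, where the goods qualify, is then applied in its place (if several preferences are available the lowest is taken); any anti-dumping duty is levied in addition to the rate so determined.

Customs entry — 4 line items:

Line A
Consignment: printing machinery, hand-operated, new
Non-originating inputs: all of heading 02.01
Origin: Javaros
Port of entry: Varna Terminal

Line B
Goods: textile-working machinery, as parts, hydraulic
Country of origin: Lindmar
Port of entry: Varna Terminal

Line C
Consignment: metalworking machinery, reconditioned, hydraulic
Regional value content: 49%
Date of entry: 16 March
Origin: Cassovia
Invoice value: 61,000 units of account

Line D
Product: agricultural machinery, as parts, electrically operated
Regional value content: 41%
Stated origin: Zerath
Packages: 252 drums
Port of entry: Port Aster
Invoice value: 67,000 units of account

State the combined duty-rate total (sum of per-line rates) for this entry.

68%

Line A: printing → 02.04; hand-operated → 02.04.03; new → 02.04.03.01. Scheduled 2%. quota on 02.04.03 open → in-quota 10%; Javaros agreement on 02.01.04: 02.04.03.01 not covered. → 10%.
Line B: textile-working → 02.03; hydraulic → 02.03.01; as parts → 02.03.01.02. Scheduled 17%. No special measure applies. → 17%.
Line C: metalworking → 02.01; hydraulic → 02.01.02; reconditioned → 02.01.02.02. Scheduled 29%. Cassovia agreement on 02.01.04.01: 02.01.02.02 not covered. → 29%.
Line D: agricultural → 02.02; electrically operated → 02.02.02; as parts → 02.02.02.02. Scheduled 12%. Zerath agreement on 02.02: RVC < 45%. → 12%.
Sum: 10% + 17% + 29% + 12% = 68%.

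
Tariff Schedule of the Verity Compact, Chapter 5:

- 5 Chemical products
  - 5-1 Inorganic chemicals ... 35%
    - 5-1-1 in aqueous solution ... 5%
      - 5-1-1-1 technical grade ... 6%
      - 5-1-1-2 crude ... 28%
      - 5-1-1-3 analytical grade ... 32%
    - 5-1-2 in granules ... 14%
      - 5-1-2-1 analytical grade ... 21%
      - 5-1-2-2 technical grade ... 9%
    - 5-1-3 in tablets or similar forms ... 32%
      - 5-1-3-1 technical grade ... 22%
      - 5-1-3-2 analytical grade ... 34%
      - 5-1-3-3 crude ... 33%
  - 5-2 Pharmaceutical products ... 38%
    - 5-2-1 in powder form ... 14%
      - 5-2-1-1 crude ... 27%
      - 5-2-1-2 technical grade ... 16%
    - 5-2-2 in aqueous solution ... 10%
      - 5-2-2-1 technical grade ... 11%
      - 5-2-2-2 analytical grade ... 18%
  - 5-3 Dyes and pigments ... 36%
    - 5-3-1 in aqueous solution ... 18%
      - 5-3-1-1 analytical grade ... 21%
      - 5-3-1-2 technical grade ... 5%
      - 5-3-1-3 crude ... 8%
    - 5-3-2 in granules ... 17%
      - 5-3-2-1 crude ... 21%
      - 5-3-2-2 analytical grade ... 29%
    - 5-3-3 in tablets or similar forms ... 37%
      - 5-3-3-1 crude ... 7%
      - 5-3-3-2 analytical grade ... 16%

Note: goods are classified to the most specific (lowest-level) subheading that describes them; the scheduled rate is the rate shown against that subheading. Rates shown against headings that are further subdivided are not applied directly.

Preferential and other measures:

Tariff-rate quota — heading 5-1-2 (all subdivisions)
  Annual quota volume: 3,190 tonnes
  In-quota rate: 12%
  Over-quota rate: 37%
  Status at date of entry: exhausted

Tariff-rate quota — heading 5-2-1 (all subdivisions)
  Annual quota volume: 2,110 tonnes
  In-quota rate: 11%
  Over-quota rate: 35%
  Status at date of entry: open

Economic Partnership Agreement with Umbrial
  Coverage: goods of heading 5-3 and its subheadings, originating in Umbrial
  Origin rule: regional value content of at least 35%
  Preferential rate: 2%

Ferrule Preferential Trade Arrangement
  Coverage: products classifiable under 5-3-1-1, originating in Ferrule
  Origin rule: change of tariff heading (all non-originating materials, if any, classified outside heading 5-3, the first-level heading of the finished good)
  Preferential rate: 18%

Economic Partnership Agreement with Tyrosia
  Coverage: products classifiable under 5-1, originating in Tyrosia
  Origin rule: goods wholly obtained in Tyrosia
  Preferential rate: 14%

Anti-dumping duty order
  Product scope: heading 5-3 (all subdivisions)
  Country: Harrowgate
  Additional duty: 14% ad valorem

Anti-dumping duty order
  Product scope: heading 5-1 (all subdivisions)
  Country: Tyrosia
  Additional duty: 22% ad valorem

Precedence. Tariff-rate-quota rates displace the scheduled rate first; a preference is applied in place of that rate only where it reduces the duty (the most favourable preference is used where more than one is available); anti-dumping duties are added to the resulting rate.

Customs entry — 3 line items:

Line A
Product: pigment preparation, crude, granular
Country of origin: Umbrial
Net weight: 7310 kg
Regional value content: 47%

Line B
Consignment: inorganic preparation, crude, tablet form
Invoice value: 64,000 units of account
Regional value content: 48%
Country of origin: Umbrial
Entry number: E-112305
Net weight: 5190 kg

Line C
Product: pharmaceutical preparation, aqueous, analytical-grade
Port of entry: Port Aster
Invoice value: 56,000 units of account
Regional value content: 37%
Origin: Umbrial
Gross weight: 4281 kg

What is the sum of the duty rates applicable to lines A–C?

53%

Line A: pigment → 5-3; granular → 5-3-2; crude → 5-3-2-1. Scheduled 21%. Umbrial agreement on 5-3: RVC ≥ 35% → 2% available; preferential 2%. → 2%.
Line B: inorganic → 5-1; tablet form → 5-1-3; crude → 5-1-3-3. Scheduled 33%. Umbrial agreement on 5-3: 5-1-3-3 not covered. → 33%.
Line C: pharmaceutical → 5-2; aqueous → 5-2-2; analytical-grade → 5-2-2-2. Scheduled 18%. Umbrial agreement on 5-3: 5-2-2-2 not covered. → 18%.
Sum: 2% + 33% + 18% = 53%.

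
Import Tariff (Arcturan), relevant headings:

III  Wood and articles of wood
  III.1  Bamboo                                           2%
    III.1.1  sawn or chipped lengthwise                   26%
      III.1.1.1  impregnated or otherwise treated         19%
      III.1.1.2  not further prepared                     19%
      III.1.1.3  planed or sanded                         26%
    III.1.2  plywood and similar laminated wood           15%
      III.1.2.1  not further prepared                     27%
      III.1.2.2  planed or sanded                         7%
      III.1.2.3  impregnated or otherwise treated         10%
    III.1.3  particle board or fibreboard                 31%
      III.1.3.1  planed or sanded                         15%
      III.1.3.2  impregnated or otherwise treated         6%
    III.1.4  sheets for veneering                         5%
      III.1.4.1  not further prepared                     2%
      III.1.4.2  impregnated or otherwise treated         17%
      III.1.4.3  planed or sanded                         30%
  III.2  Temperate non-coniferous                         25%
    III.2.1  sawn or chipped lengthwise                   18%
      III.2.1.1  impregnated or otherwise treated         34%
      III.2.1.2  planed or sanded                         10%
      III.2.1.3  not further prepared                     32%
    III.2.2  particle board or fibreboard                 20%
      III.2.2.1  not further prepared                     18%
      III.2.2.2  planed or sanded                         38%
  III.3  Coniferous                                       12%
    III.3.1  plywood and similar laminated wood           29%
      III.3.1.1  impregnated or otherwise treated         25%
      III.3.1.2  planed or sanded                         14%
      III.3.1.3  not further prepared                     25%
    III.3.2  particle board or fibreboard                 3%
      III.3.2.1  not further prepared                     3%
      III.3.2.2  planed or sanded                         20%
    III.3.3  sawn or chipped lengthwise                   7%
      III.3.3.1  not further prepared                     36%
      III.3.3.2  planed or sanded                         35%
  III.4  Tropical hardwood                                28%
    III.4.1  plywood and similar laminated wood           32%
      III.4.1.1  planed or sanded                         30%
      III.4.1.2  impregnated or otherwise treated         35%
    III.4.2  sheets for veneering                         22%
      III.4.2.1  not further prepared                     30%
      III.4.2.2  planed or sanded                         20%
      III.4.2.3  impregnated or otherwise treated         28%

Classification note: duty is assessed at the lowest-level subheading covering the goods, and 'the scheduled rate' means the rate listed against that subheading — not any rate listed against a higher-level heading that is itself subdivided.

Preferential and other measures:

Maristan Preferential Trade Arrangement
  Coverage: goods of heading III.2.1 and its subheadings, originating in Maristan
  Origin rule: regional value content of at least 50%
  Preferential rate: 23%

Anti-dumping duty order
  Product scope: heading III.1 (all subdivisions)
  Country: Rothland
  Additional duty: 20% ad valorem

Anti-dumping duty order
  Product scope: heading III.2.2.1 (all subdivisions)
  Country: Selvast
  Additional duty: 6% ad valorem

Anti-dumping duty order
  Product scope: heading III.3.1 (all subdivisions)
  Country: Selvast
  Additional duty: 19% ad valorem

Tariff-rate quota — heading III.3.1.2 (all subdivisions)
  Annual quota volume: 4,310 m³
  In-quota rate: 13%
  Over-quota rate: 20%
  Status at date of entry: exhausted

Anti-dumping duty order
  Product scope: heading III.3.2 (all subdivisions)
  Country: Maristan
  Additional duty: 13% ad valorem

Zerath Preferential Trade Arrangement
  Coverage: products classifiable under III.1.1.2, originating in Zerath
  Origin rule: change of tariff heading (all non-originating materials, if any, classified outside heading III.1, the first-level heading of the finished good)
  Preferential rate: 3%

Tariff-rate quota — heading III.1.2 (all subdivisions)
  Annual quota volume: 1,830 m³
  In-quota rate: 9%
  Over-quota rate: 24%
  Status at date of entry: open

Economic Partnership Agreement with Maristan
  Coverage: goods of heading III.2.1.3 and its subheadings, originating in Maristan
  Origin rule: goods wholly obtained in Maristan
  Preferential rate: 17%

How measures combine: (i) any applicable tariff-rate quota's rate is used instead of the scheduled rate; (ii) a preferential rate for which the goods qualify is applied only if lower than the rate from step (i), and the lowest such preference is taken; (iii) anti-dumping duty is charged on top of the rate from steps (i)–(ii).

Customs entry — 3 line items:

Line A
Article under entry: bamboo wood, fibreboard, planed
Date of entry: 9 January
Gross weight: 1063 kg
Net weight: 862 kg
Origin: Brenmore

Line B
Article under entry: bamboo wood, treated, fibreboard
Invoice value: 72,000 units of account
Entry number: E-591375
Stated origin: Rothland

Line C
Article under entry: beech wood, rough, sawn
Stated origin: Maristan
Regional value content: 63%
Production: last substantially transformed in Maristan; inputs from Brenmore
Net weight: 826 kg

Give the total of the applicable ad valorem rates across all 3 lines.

64%

Line A: bamboo → III.1; fibreboard → III.1.3; planed → III.1.3.1. Scheduled 15%. No special measure applies. → 15%.
Line B: bamboo → III.1; fibreboard → III.1.3; treated → III.1.3.2. Scheduled 6%. anti-dumping (Rothland, III.1): +20%; total 6% + 20% = 26%. → 26%.
Line C: beech → III.2; sawn → III.2.1; rough → III.2.1.3. Scheduled 32%. Maristan agreement on III.2.1: RVC ≥ 50% → 23% available; Maristan agreement on III.2.1.3: not wholly obtained; preferential 23%. → 23%.
Sum: 15% + 26% + 23% = 64%.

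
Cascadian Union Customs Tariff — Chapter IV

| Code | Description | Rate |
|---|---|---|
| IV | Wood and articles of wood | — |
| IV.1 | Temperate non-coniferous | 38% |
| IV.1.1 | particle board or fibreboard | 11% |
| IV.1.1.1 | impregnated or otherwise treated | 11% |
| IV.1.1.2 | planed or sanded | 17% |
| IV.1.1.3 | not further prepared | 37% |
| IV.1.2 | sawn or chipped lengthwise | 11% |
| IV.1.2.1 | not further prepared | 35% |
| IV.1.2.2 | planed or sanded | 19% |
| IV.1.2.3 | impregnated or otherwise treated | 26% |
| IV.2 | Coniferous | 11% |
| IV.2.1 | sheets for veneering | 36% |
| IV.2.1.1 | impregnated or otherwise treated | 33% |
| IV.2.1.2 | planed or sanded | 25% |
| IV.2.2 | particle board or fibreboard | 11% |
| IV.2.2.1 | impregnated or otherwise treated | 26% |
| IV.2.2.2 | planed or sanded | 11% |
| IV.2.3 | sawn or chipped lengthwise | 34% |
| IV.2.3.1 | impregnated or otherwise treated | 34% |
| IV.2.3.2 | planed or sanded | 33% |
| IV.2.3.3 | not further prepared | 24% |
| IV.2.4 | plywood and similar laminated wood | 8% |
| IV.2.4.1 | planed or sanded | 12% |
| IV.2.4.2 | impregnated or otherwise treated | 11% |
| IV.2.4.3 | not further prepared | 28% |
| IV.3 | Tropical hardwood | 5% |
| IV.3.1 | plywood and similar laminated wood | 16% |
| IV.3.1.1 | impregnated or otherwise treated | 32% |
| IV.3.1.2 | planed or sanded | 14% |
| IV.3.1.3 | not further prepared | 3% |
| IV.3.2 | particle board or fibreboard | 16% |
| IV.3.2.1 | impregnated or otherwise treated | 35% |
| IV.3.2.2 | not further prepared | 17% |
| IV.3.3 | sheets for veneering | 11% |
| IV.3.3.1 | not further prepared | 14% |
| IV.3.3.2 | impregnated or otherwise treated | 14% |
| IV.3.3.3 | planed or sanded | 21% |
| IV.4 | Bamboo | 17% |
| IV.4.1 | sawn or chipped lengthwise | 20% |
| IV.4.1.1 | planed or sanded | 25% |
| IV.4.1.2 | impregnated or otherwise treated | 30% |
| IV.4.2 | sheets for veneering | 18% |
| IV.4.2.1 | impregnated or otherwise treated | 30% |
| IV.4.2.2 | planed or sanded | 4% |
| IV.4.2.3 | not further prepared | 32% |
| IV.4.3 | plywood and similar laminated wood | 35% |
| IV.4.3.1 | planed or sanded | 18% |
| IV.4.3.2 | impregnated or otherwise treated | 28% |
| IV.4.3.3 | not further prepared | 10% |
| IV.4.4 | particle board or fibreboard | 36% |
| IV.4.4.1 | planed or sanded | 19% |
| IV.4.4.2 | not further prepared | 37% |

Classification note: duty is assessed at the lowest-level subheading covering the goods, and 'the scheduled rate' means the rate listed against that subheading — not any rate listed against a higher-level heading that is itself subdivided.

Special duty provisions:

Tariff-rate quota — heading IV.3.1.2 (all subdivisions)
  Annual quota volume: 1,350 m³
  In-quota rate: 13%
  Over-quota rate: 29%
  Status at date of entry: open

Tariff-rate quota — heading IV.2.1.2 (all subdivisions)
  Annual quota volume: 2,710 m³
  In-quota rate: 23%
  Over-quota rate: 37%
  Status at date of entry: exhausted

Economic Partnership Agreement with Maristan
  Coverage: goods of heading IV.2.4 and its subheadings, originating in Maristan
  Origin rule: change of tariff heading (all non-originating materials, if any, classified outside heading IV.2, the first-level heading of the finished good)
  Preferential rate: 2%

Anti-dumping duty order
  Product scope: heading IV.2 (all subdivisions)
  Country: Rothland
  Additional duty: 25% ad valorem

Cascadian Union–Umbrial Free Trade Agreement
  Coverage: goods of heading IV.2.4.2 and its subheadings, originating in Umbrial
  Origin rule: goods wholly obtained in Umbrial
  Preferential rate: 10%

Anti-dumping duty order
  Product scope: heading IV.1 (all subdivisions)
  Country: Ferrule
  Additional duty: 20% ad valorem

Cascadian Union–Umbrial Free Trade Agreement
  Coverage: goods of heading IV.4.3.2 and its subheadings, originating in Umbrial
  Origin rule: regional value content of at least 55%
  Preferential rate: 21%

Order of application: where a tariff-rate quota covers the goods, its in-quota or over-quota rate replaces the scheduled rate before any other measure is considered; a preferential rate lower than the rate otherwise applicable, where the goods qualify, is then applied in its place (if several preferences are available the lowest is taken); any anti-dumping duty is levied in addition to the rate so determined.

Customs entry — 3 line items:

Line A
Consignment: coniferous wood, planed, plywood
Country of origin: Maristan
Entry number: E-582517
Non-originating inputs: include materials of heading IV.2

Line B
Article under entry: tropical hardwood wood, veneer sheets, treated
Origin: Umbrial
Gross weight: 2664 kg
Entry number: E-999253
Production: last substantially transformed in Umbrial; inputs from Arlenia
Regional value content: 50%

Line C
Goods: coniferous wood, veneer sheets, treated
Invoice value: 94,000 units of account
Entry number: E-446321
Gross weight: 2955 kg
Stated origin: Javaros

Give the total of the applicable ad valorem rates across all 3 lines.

Line A: coniferous → IV.2; plywood → IV.2.4; planed → IV.2.4.1. Scheduled 12%. Maristan agreement on IV.2.4: CTH not met. → 12%.
Line B: tropical hardwood → IV.3; veneer sheets → IV.3.3; treated → IV.3.3.2. Scheduled 14%. Umbrial agreement on IV.2.4.2: IV.3.3.2 not covered; Umbrial agreement on IV.4.3.2: IV.3.3.2 not covered. → 14%.
Line C: coniferous → IV.2; veneer sheets → IV.2.1; treated → IV.2.1.1. Scheduled 33%. No special measure applies. → 33%.
Sum: 12% + 14% + 33% = 59%.

59%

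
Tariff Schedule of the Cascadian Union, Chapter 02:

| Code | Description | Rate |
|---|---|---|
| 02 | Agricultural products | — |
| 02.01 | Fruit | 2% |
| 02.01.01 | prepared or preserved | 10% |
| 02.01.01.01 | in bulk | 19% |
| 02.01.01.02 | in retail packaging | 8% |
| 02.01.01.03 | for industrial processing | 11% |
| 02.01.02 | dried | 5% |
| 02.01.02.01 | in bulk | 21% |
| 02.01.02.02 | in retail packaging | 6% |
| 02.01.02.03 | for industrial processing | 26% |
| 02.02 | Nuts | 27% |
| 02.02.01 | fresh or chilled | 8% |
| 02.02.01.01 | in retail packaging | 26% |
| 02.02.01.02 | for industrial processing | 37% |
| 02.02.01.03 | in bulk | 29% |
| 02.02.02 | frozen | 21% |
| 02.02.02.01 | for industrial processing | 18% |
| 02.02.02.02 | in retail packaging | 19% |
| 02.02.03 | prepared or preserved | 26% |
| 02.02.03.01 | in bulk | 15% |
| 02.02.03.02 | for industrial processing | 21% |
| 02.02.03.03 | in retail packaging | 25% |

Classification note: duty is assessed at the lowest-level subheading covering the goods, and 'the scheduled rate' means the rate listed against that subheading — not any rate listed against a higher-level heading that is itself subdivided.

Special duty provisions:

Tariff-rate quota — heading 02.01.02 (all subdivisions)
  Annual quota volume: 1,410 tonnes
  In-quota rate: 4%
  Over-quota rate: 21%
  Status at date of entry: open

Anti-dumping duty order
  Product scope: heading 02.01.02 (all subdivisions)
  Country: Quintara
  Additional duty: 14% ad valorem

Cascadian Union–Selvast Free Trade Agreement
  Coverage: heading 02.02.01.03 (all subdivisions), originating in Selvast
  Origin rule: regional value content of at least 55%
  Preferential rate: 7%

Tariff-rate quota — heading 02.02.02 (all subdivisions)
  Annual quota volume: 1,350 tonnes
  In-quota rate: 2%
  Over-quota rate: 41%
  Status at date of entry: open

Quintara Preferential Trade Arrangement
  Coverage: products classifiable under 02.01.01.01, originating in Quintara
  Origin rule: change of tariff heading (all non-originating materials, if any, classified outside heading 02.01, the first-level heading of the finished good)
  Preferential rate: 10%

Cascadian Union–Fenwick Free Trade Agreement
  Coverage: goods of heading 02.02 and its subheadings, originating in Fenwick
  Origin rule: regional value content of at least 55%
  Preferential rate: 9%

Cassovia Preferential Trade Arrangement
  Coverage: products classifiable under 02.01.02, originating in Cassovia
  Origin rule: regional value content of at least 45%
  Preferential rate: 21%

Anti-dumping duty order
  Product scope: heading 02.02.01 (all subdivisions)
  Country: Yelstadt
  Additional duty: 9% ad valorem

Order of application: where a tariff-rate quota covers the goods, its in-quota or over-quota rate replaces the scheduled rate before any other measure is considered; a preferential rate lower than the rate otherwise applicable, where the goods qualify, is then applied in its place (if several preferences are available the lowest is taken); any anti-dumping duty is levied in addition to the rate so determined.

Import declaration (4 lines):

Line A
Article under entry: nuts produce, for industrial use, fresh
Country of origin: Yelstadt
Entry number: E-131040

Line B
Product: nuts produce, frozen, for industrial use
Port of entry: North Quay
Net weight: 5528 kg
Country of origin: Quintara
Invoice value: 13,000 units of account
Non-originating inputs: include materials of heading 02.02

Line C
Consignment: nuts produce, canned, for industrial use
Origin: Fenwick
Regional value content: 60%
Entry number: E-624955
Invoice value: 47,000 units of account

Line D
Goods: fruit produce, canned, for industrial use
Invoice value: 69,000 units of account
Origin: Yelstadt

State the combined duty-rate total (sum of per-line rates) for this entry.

Line A: nuts → 02.02; fresh → 02.02.01; for industrial use → 02.02.01.02. Scheduled 37%. anti-dumping (Yelstadt, 02.02.01): +9%; total 37% + 9% = 46%. → 46%.
Line B: nuts → 02.02; frozen → 02.02.02; for industrial use → 02.02.02.01. Scheduled 18%. quota on 02.02.02 open → in-quota 2%; Quintara agreement on 02.01.01.01: 02.02.02.01 not covered. → 2%.
Line C: nuts → 02.02; canned → 02.02.03; for industrial use → 02.02.03.02. Scheduled 21%. Fenwick agreement on 02.02: RVC ≥ 55% → 9% available; preferential 9%. → 9%.
Line D: fruit → 02.01; canned → 02.01.01; for industrial use → 02.01.01.03. Scheduled 11%. No special measure applies. → 11%.
Sum: 46% + 2% + 9% + 11% = 68%.

68%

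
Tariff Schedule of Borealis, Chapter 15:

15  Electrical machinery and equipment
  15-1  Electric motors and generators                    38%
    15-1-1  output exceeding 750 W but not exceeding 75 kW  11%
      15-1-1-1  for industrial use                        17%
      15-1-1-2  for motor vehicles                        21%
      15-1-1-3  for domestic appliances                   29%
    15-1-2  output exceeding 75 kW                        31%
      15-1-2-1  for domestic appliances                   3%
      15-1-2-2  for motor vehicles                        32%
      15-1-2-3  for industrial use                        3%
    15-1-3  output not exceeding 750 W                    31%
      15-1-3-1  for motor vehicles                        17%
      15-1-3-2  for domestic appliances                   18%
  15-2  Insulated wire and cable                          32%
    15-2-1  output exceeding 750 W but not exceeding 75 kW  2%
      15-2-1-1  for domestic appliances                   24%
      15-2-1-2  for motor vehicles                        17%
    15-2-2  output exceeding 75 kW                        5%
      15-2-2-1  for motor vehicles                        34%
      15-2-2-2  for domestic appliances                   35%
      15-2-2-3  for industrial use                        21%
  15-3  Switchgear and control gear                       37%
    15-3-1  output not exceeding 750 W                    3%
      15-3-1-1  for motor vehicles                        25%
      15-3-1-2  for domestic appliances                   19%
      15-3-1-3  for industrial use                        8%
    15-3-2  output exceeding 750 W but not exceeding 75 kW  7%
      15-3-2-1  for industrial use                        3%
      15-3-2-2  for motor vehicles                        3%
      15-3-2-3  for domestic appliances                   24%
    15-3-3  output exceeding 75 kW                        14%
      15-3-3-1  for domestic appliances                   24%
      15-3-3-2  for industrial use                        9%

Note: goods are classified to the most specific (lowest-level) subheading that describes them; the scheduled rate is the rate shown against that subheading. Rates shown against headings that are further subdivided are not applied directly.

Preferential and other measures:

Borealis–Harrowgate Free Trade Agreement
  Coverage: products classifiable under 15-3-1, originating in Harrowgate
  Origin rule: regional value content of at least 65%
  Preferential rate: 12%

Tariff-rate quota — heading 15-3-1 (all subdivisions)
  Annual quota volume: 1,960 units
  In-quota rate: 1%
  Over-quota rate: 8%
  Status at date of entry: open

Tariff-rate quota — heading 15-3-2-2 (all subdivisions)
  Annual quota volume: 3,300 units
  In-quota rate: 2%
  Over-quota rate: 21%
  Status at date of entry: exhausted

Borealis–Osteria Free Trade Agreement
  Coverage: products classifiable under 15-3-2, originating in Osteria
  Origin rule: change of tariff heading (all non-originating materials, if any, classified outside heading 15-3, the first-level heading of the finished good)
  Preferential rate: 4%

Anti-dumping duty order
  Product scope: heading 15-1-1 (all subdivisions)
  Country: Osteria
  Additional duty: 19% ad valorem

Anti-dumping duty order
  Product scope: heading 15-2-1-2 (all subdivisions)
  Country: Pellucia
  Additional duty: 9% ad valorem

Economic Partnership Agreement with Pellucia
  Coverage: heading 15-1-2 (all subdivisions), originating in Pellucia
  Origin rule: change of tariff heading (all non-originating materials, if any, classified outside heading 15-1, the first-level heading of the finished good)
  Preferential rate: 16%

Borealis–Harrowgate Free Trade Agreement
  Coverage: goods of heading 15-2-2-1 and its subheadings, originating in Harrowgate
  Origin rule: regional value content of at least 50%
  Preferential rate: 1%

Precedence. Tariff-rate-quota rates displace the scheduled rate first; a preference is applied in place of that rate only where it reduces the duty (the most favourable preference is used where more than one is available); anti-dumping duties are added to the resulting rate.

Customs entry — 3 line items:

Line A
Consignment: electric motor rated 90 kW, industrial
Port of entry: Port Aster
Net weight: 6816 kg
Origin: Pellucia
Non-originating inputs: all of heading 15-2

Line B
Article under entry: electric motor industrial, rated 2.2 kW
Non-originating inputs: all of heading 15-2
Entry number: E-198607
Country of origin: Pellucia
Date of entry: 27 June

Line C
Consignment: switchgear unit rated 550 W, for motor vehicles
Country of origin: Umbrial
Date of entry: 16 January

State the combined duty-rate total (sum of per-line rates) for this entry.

21%

Line A: electric motor → 15-1; rated 90 kW → 15-1-2; industrial → 15-1-2-3. Scheduled 3%. Pellucia agreement on 15-1-2: CTH met → 16% available; preference 16% not lower than 3% → no reduction. → 3%.
Line B: electric motor → 15-1; rated 2.2 kW → 15-1-1; industrial → 15-1-1-1. Scheduled 17%. Pellucia agreement on 15-1-2: 15-1-1-1 not covered. → 17%.
Line C: switchgear unit → 15-3; rated 550 W → 15-3-1; for motor vehicles → 15-3-1-1. Scheduled 25%. quota on 15-3-1 open → in-quota 1%. → 1%.
Sum: 3% + 17% + 1% = 21%.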